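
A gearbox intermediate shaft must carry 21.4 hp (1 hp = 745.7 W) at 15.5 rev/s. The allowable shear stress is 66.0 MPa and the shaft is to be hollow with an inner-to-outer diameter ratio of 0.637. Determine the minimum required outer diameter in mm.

24.7 mm

ω = 2π·15.5 = 97.39 rad/s, so T = P/ω = 21.4×745.7 / 97.39 = 163.9 N·m.
For a hollow shaft with d_i/d_o = 0.637: τ_max = 16T/(π d_o³ (1−k⁴)), so d_o = [16T/(π τ_allow (1−k⁴))]^(1/3) = [16·163.9/(π·6.60×10^7·0.8354)]^(1/3) = 0.02474 m.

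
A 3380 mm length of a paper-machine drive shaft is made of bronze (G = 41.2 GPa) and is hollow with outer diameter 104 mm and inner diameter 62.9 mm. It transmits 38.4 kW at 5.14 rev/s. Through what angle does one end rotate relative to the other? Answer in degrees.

0.562°

ω = 2π·5.14 = 32.30 rad/s, so T = P/ω = 38.4×10³ / 32.30 = 1189 N·m.
J = π(d_o⁴ − d_i⁴)/32 = π(0.104⁴ − 0.0629⁴)/32 = 9.948×10^-6 m⁴.
θ = T·L/(G·J) = 1189 × 3.38 / (41.2×10⁹ × 9.948×10^-6) = 9.805×10^-3 rad.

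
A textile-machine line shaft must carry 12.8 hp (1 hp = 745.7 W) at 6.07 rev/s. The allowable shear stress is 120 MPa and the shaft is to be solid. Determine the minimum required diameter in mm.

ω = 2π·6.07 = 38.14 rad/s, so T = P/ω = 12.8×745.7 / 38.14 = 250.3 N·m.
For a solid shaft τ_max = 16T/(πd³), so d = (16T/(π τ_allow))^(1/3) = (16·250.3/(π·1.20×10^8))^(1/3) = 0.02198 m.

22.0 mm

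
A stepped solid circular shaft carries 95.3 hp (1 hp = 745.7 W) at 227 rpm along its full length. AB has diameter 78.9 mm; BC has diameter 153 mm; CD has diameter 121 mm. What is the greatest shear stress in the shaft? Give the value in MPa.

31.0 MPa

ω = 2π·227/60 = 23.77 rad/s, so T = P/ω = 95.3×745.7 / 23.77 = 2990 N·m.
Under the same torque, τ_max = 16T/(πd³) is largest where d is smallest — segment AB (d = 78.9 mm).
τ_max = 16·2990/(π·(0.0789)³) = 3.100×10^7 Pa.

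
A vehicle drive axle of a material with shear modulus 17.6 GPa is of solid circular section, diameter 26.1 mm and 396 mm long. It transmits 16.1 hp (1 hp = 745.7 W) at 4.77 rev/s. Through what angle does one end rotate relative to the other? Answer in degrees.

11.3°

ω = 2π·4.77 = 29.97 rad/s, so T = P/ω = 16.1×745.7 / 29.97 = 400.6 N·m.
J = πd⁴/32 = π(0.0261)⁴/32 = 4.556×10^-8 m⁴.
θ = T·L/(G·J) = 400.6 × 0.396 / (17.6×10⁹ × 4.556×10^-8) = 0.1978 rad.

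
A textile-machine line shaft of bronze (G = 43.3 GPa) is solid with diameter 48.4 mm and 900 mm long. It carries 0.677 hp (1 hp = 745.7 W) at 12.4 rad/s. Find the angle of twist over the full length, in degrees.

0.0900°

ω = 12.4 rad/s, so T = P/ω = 0.677×745.7 / 12.40 = 40.71 N·m.
J = πd⁴/32 = π(0.0484)⁴/32 = 5.387×10^-7 m⁴.
θ = T·L/(G·J) = 40.71 × 0.900 / (43.3×10⁹ × 5.387×10^-7) = 1.571×10^-3 rad.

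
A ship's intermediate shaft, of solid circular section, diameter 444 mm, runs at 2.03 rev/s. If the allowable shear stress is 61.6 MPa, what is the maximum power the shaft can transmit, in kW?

J = πd⁴/32 = π(0.444)⁴/32 = 3.815×10^-3 m⁴.
T_max = τ_allow·J/r = 6.16×10^7 × 3.815×10^-3 / 0.222 = 1.059e6 N·m.
ω = 2π·2.03 = 12.75 rad/s, so P_max = T_max·ω = 1.350×10^7 W.

13500 kW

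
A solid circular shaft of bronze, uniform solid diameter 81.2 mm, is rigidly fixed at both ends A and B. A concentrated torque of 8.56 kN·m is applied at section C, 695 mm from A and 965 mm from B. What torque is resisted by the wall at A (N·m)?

4980 N·m

With uniform GJ and both ends fixed, compatibility θ_AC = θ_CB gives T_A·a = T_B·b, together with T_A + T_B = T₀.
T_A = T₀·b/(a+b) = 8560·965/1660 = 4976 N·m; T_B = 3584 N·m.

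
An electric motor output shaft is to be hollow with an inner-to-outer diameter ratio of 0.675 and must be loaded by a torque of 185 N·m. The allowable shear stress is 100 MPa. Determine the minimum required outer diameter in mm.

22.8 mm

For a hollow shaft with d_i/d_o = 0.675: τ_max = 16T/(π d_o³ (1−k⁴)), so d_o = [16T/(π τ_allow (1−k⁴))]^(1/3) = [16·185.0/(π·1.00×10^8·0.7924)]^(1/3) = 0.02282 m.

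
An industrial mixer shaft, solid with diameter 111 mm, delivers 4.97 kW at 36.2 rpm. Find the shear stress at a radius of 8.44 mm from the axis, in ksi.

0.108 ksi

ω = 2π·36.2/60 = 3.791 rad/s, so T = P/ω = 4.97×10³ / 3.791 = 1311 N·m.
J = πd⁴/32 = π(0.111)⁴/32 = 1.490×10^-5 m⁴.
Shear stress varies linearly with radius: τ = T·r/J = 1311 × 0.00844 / 1.490×10^-5 = 7.425×10^5 Pa.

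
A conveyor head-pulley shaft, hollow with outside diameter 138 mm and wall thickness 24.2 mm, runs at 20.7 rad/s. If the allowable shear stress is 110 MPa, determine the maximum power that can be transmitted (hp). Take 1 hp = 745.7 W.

1300 hp

J = π(d_o⁴ − d_i⁴)/32 = π(0.138⁴ − 0.0896⁴)/32 = 2.928×10^-5 m⁴.
T_max = τ_allow·J/r = 1.10×10^8 × 2.928×10^-5 / 0.0690 = 46670 N·m.
ω = 20.7 rad/s, so P_max = T_max·ω = 9.662×10^5 W.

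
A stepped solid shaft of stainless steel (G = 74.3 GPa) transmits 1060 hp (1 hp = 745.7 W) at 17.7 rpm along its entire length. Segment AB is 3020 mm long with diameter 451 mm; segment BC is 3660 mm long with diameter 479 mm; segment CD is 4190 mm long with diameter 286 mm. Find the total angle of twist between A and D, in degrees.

2.58°

ω = 2π·17.7/60 = 1.854 rad/s, so T = P/ω = 1060×745.7 / 1.854 = 426500 N·m.
J_AB = π(0.451)⁴/32 = 4.06×10^-3 m⁴; J_BC = π(0.479)⁴/32 = 5.17×10^-3 m⁴; J_CD = π(0.286)⁴/32 = 6.57×10^-4 m⁴.
θ = (T/G)·Σ L_i/J_i = (426500/74.3×10⁹)·(3.02/4.06×10^-3 + 3.66/5.17×10^-3 + 4.19/6.57×10^-4) = 0.04494 rad.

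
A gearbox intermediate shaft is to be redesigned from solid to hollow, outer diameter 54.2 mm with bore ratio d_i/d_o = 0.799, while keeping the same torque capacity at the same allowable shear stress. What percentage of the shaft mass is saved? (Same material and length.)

48.7 %

Equal τ_max and T ⇒ the solid shaft needs d_s³ = d_o³(1−k⁴), so d_s = 54.2·(1−0.799⁴)^(1/3) = 45.52 mm.
Area ratio A_h/A_s = d_o²(1−k²)/d_s² = (1−k²)/(1−k⁴)^(2/3) = 0.5126.
Mass saving = 1 − 0.5126 = 48.7 %.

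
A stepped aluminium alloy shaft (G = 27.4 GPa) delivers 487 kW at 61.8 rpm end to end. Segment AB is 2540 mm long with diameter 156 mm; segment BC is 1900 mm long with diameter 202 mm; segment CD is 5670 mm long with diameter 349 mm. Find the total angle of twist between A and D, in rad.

0.163 rad

ω = 2π·61.8/60 = 6.472 rad/s, so T = P/ω = 487×10³ / 6.472 = 75250 N·m.
J_AB = π(0.156)⁴/32 = 5.81×10^-5 m⁴; J_BC = π(0.202)⁴/32 = 1.63×10^-4 m⁴; J_CD = π(0.349)⁴/32 = 1.46×10^-3 m⁴.
θ = (T/G)·Σ L_i/J_i = (75250/27.4×10⁹)·(2.54/5.81×10^-5 + 1.90/1.63×10^-4 + 5.67/1.46×10^-3) = 0.1626 rad.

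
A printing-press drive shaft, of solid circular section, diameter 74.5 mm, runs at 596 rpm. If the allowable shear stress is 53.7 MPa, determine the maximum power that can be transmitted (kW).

272 kW

J = πd⁴/32 = π(0.0745)⁴/32 = 3.024×10^-6 m⁴.
T_max = τ_allow·J/r = 5.37×10^7 × 3.024×10^-6 / 0.0372 = 4360 N·m.
ω = 2π·596/60 = 62.41 rad/s, so P_max = T_max·ω = 2.721×10^5 W.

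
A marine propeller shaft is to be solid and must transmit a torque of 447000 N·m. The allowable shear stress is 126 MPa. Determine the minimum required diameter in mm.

262 mm

For a solid shaft τ_max = 16T/(πd³), so d = (16T/(π τ_allow))^(1/3) = (16·447000/(π·1.26×10^8))^(1/3) = 0.2624 m.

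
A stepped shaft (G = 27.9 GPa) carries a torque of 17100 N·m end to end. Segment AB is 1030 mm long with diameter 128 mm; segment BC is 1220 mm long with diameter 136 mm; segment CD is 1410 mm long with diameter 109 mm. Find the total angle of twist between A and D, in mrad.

109 mrad

J_AB = π(0.128)⁴/32 = 2.64×10^-5 m⁴; J_BC = π(0.136)⁴/32 = 3.36×10^-5 m⁴; J_CD = π(0.109)⁴/32 = 1.39×10^-5 m⁴.
θ = (T/G)·Σ L_i/J_i = (17100/27.9×10⁹)·(1.03/2.64×10^-5 + 1.22/3.36×10^-5 + 1.41/1.39×10^-5) = 0.1086 rad.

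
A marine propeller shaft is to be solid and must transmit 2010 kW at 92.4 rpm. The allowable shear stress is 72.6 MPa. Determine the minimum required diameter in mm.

ω = 2π·92.4/60 = 9.676 rad/s, so T = P/ω = 2010×10³ / 9.676 = 207700 N·m.
For a solid shaft τ_max = 16T/(πd³), so d = (16T/(π τ_allow))^(1/3) = (16·207700/(π·7.26×10^7))^(1/3) = 0.2443 m.

244 mm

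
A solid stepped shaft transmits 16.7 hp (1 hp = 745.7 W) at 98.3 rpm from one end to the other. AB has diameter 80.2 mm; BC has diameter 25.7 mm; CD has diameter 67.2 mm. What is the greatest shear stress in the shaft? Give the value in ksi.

52.6 ksi

ω = 2π·98.3/60 = 10.29 rad/s, so T = P/ω = 16.7×745.7 / 10.29 = 1210 N·m.
Under the same torque, τ_max = 16T/(πd³) is largest where d is smallest — segment BC (d = 25.7 mm).
τ_max = 16·1210/(π·(0.0257)³) = 3.630×10^8 Pa.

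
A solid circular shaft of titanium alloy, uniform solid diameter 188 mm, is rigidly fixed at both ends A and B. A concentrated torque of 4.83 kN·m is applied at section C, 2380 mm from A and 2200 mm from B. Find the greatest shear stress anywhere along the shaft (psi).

With uniform GJ and both ends fixed, compatibility θ_AC = θ_CB gives T_A·a = T_B·b, together with T_A + T_B = T₀.
T_A = T₀·b/(a+b) = 4830·2200/4580 = 2320 N·m; T_B = 2510 N·m.
τ in each portion: τ_AC = 1.78×10^6 Pa, τ_CB = 1.92×10^6 Pa; maximum is in CB.
τ_max = T_CB·r/J = 2510·0.0940/1.23×10^-4 = 1.924×10^6 Pa.

279 psi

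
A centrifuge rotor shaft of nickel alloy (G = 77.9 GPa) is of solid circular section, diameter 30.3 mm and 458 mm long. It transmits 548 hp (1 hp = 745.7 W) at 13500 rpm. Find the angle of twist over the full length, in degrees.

ω = 2π·13500/60 = 1414 rad/s, so T = P/ω = 548×745.7 / 1414 = 289.1 N·m.
J = πd⁴/32 = π(0.0303)⁴/32 = 8.275×10^-8 m⁴.
θ = T·L/(G·J) = 289.1 × 0.458 / (77.9×10⁹ × 8.275×10^-8) = 0.02054 rad.

1.18°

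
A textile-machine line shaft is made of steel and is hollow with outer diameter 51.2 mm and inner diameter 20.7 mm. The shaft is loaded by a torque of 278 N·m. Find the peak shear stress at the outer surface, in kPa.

10800 kPa

J = π(d_o⁴ − d_i⁴)/32 = π(0.0512⁴ − 0.0207⁴)/32 = 6.566×10^-7 m⁴.
τ_max = T·r/J = 278.0 × 0.0256 / 6.566×10^-7 = 1.084×10^7 Pa.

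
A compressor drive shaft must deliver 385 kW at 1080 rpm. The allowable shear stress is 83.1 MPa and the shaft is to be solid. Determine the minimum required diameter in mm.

ω = 2π·1080/60 = 113.1 rad/s, so T = P/ω = 385×10³ / 113.1 = 3404 N·m.
For a solid shaft τ_max = 16T/(πd³), so d = (16T/(π τ_allow))^(1/3) = (16·3404/(π·8.31×10^7))^(1/3) = 0.05931 m.

59.3 mm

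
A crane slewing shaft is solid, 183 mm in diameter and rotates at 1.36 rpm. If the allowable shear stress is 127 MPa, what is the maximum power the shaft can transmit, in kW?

21.8 kW

J = πd⁴/32 = π(0.183)⁴/32 = 1.101×10^-4 m⁴.
T_max = τ_allow·J/r = 1.27×10^8 × 1.101×10^-4 / 0.0915 = 152800 N·m.
ω = 2π·1.36/60 = 0.1424 rad/s, so P_max = T_max·ω = 2.176×10^4 W.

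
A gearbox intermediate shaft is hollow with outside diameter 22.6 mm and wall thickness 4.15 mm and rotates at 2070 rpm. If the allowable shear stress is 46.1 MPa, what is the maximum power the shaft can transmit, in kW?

J = π(d_o⁴ − d_i⁴)/32 = π(0.0226⁴ − 0.0143⁴)/32 = 2.151×10^-8 m⁴.
T_max = τ_allow·J/r = 4.61×10^7 × 2.151×10^-8 / 0.0113 = 87.74 N·m.
ω = 2π·2070/60 = 216.8 rad/s, so P_max = T_max·ω = 1.902×10^4 W.

19.0 kW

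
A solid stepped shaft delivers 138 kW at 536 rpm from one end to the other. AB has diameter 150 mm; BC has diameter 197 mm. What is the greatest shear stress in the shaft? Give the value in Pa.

ω = 2π·536/60 = 56.13 rad/s, so T = P/ω = 138×10³ / 56.13 = 2459 N·m.
Under the same torque, τ_max = 16T/(πd³) is largest where d is smallest — segment AB (d = 150 mm).
τ_max = 16·2459/(π·(0.150)³) = 3.710×10^6 Pa.

3.71e6 Pa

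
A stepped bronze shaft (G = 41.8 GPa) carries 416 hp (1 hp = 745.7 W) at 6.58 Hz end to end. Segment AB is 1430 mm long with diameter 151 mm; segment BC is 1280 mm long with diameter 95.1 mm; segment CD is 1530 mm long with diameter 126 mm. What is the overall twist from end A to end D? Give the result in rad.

ω = 2π·6.58 = 41.34 rad/s, so T = P/ω = 416×745.7 / 41.34 = 7503 N·m.
J_AB = π(0.151)⁴/32 = 5.10×10^-5 m⁴; J_BC = π(0.0951)⁴/32 = 8.03×10^-6 m⁴; J_CD = π(0.126)⁴/32 = 2.47×10^-5 m⁴.
θ = (T/G)·Σ L_i/J_i = (7503/41.8×10⁹)·(1.43/5.10×10^-5 + 1.28/8.03×10^-6 + 1.53/2.47×10^-5) = 0.04474 rad.

0.0447 rad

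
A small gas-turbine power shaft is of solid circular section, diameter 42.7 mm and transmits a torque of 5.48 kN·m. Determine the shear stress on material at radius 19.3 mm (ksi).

47.0 ksi

J = πd⁴/32 = π(0.0427)⁴/32 = 3.264×10^-7 m⁴.
Shear stress varies linearly with radius: τ = T·r/J = 5480 × 0.0193 / 3.264×10^-7 = 3.241×10^8 Pa.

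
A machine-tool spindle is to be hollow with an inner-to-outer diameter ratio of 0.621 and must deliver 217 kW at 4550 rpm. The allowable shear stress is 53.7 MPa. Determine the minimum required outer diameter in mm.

37.0 mm

ω = 2π·4550/60 = 476.5 rad/s, so T = P/ω = 217×10³ / 476.5 = 455.4 N·m.
For a hollow shaft with d_i/d_o = 0.621: τ_max = 16T/(π d_o³ (1−k⁴)), so d_o = [16T/(π τ_allow (1−k⁴))]^(1/3) = [16·455.4/(π·5.37×10^7·0.8513)]^(1/3) = 0.03702 m.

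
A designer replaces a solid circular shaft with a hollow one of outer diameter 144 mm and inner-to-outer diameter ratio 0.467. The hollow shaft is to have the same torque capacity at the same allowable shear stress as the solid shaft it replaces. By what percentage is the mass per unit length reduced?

Equal τ_max and T ⇒ the solid shaft needs d_s³ = d_o³(1−k⁴), so d_s = 144·(1−0.467⁴)^(1/3) = 141.7 mm.
Area ratio A_h/A_s = d_o²(1−k²)/d_s² = (1−k²)/(1−k⁴)^(2/3) = 0.8077.
Mass saving = 1 − 0.8077 = 19.2 %.

19.2 %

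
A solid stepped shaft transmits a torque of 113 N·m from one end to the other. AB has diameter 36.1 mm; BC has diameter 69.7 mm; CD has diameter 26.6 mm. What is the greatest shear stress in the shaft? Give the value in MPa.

Under the same torque, τ_max = 16T/(πd³) is largest where d is smallest — segment CD (d = 26.6 mm).
τ_max = 16·113.0/(π·(0.0266)³) = 3.058×10^7 Pa.

30.6 MPa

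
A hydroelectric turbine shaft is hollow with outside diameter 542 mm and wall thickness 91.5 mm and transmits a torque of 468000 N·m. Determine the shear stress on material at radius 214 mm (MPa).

J = π(d_o⁴ − d_i⁴)/32 = π(0.542⁴ − 0.359⁴)/32 = 6.842×10^-3 m⁴.
Shear stress varies linearly with radius: τ = T·r/J = 468000 × 0.214 / 6.842×10^-3 = 1.464×10^7 Pa.

14.6 MPa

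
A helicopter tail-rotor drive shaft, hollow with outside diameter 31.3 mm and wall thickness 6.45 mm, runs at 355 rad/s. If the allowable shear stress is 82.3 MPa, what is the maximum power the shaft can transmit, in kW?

155 kW

J = π(d_o⁴ − d_i⁴)/32 = π(0.0313⁴ − 0.0184⁴)/32 = 8.297×10^-8 m⁴.
T_max = τ_allow·J/r = 8.23×10^7 × 8.297×10^-8 / 0.0157 = 436.3 N·m.
ω = 355 rad/s, so P_max = T_max·ω = 1.549×10^5 W.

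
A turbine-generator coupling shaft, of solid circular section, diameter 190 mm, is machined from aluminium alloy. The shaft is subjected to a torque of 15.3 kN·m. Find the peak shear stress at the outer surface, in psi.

J = πd⁴/32 = π(0.190)⁴/32 = 1.279×10^-4 m⁴.
τ_max = T·r/J = 15300 × 0.0950 / 1.279×10^-4 = 1.136×10^7 Pa.

1650 psi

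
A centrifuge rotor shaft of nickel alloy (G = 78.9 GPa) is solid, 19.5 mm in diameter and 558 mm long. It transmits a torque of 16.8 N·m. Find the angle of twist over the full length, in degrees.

0.480°

J = πd⁴/32 = π(0.0195)⁴/32 = 1.420×10^-8 m⁴.
θ = T·L/(G·J) = 16.80 × 0.558 / (78.9×10⁹ × 1.420×10^-8) = 8.370×10^-3 rad.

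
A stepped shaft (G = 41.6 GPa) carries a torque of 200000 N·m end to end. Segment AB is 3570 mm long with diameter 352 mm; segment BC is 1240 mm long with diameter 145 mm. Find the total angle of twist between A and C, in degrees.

8.52°

J_AB = π(0.352)⁴/32 = 1.51×10^-3 m⁴; J_BC = π(0.145)⁴/32 = 4.34×10^-5 m⁴.
θ = (T/G)·Σ L_i/J_i = (200000/41.6×10⁹)·(3.57/1.51×10^-3 + 1.24/4.34×10^-5) = 0.1488 rad.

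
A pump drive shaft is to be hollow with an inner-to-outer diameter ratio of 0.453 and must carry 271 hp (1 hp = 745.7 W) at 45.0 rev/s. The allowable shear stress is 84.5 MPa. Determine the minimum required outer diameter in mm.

35.6 mm

ω = 2π·45.0 = 282.7 rad/s, so T = P/ω = 271×745.7 / 282.7 = 714.7 N·m.
For a hollow shaft with d_i/d_o = 0.453: τ_max = 16T/(π d_o³ (1−k⁴)), so d_o = [16T/(π τ_allow (1−k⁴))]^(1/3) = [16·714.7/(π·8.45×10^7·0.9579)]^(1/3) = 0.03556 m.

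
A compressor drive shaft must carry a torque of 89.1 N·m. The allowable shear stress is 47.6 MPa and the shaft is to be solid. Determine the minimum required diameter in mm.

For a solid shaft τ_max = 16T/(πd³), so d = (16T/(π τ_allow))^(1/3) = (16·89.10/(π·4.76×10^7))^(1/3) = 0.02120 m.

21.2 mm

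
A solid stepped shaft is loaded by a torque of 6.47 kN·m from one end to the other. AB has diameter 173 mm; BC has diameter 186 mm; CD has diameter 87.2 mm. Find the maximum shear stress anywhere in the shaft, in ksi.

7.21 ksi

Under the same torque, τ_max = 16T/(πd³) is largest where d is smallest — segment CD (d = 87.2 mm).
τ_max = 16·6470/(π·(0.0872)³) = 4.970×10^7 Pa.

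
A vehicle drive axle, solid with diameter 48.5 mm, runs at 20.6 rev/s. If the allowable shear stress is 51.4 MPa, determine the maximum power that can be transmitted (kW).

149 kW

J = πd⁴/32 = π(0.0485)⁴/32 = 5.432×10^-7 m⁴.
T_max = τ_allow·J/r = 5.14×10^7 × 5.432×10^-7 / 0.0243 = 1151 N·m.
ω = 2π·20.6 = 129.4 rad/s, so P_max = T_max·ω = 1.490×10^5 W.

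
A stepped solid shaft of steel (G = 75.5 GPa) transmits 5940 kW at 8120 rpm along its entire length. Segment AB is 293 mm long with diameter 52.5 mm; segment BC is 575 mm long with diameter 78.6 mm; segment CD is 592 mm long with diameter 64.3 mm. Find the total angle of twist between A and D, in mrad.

ω = 2π·8120/60 = 850.3 rad/s, so T = P/ω = 5940×10³ / 850.3 = 6986 N·m.
J_AB = π(0.0525)⁴/32 = 7.46×10^-7 m⁴; J_BC = π(0.0786)⁴/32 = 3.75×10^-6 m⁴; J_CD = π(0.0643)⁴/32 = 1.68×10^-6 m⁴.
θ = (T/G)·Σ L_i/J_i = (6986/75.5×10⁹)·(0.293/7.46×10^-7 + 0.575/3.75×10^-6 + 0.592/1.68×10^-6) = 0.08319 rad.

83.2 mrad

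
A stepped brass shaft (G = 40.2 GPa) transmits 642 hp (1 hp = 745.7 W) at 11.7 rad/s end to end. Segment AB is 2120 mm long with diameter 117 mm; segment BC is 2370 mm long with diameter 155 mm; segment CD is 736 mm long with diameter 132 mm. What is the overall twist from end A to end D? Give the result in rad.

0.185 rad

ω = 11.7 rad/s, so T = P/ω = 642×745.7 / 11.70 = 40920 N·m.
J_AB = π(0.117)⁴/32 = 1.84×10^-5 m⁴; J_BC = π(0.155)⁴/32 = 5.67×10^-5 m⁴; J_CD = π(0.132)⁴/32 = 2.98×10^-5 m⁴.
θ = (T/G)·Σ L_i/J_i = (40920/40.2×10⁹)·(2.12/1.84×10^-5 + 2.37/5.67×10^-5 + 0.736/2.98×10^-5) = 0.1850 rad.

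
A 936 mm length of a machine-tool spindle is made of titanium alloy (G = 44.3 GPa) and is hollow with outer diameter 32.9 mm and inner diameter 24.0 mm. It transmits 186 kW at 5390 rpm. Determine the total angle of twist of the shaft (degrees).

4.84°

ω = 2π·5390/60 = 564.4 rad/s, so T = P/ω = 186×10³ / 564.4 = 329.5 N·m.
J = π(d_o⁴ − d_i⁴)/32 = π(0.0329⁴ − 0.0240⁴)/32 = 8.245×10^-8 m⁴.
θ = T·L/(G·J) = 329.5 × 0.936 / (44.3×10⁹ × 8.245×10^-8) = 0.08444 rad.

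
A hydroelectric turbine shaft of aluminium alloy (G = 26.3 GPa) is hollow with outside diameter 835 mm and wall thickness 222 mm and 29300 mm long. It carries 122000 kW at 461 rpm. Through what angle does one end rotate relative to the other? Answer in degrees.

ω = 2π·461/60 = 48.28 rad/s, so T = P/ω = 122000×10³ / 48.28 = 2.527e6 N·m.
J = π(d_o⁴ − d_i⁴)/32 = π(0.835⁴ − 0.391⁴)/32 = 0.04543 m⁴.
θ = T·L/(G·J) = 2.527e6 × 29.3 / (26.3×10⁹ × 0.04543) = 0.06197 rad.

3.55°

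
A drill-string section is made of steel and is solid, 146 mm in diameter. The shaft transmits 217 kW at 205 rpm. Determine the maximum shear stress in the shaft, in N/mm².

ω = 2π·205/60 = 21.47 rad/s, so T = P/ω = 217×10³ / 21.47 = 10110 N·m.
J = πd⁴/32 = π(0.146)⁴/32 = 4.461×10^-5 m⁴.
τ_max = T·r/J = 10110 × 0.0730 / 4.461×10^-5 = 1.654×10^7 Pa.

16.5 N/mm²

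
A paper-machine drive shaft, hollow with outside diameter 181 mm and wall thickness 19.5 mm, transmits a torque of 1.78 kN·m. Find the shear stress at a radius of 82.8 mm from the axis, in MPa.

2.25 MPa

J = π(d_o⁴ − d_i⁴)/32 = π(0.181⁴ − 0.142⁴)/32 = 6.545×10^-5 m⁴.
Shear stress varies linearly with radius: τ = T·r/J = 1780 × 0.0828 / 6.545×10^-5 = 2.252×10^6 Pa.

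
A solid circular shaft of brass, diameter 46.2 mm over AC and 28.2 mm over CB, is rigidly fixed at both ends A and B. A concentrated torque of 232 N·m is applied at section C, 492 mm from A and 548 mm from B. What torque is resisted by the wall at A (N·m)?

Compatibility: T_A·a/J_AC = T_B·b/J_CB with T_A + T_B = T₀.
J_AC = 4.47×10^-7 m⁴, J_CB = 6.21×10^-8 m⁴, so T_A = T₀·(J_AC/a)/((J_AC/a)+(J_CB/b)) = 206.3 N·m, T_B = 25.71 N·m.

206 N·m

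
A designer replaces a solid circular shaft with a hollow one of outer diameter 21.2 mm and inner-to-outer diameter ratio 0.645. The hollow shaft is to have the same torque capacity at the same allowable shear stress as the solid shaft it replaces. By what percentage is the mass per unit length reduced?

Equal τ_max and T ⇒ the solid shaft needs d_s³ = d_o³(1−k⁴), so d_s = 21.2·(1−0.645⁴)^(1/3) = 19.90 mm.
Area ratio A_h/A_s = d_o²(1−k²)/d_s² = (1−k²)/(1−k⁴)^(2/3) = 0.6629.
Mass saving = 1 − 0.6629 = 33.7 %.

33.7 %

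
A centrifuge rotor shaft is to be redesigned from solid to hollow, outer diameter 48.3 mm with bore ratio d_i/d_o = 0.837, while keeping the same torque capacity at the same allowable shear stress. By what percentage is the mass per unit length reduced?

53.0 %

Equal τ_max and T ⇒ the solid shaft needs d_s³ = d_o³(1−k⁴), so d_s = 48.3·(1−0.837⁴)^(1/3) = 38.57 mm.
Area ratio A_h/A_s = d_o²(1−k²)/d_s² = (1−k²)/(1−k⁴)^(2/3) = 0.4696.
Mass saving = 1 − 0.4696 = 53.0 %.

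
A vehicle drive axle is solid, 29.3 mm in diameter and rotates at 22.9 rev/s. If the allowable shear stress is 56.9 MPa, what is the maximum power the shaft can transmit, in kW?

40.4 kW

J = πd⁴/32 = π(0.0293)⁴/32 = 7.236×10^-8 m⁴.
T_max = τ_allow·J/r = 5.69×10^7 × 7.236×10^-8 / 0.0146 = 281.0 N·m.
ω = 2π·22.9 = 143.9 rad/s, so P_max = T_max·ω = 4.044×10^4 W.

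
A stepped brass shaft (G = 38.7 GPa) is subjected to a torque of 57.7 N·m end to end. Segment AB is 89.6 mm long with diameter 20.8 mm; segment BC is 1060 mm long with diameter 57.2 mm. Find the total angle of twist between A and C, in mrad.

8.77 mrad

J_AB = π(0.0208)⁴/32 = 1.84×10^-8 m⁴; J_BC = π(0.0572)⁴/32 = 1.05×10^-6 m⁴.
θ = (T/G)·Σ L_i/J_i = (57.70/38.7×10⁹)·(0.0896/1.84×10^-8 + 1.06/1.05×10^-6) = 8.774×10^-3 rad.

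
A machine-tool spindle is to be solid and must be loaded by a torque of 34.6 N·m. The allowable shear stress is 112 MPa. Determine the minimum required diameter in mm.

For a solid shaft τ_max = 16T/(πd³), so d = (16T/(π τ_allow))^(1/3) = (16·34.60/(π·1.12×10^8))^(1/3) = 0.01163 m.

11.6 mm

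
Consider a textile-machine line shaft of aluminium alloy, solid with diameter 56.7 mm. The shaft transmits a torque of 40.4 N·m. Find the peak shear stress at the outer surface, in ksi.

0.164 ksi

J = πd⁴/32 = π(0.0567)⁴/32 = 1.015×10^-6 m⁴.
τ_max = T·r/J = 40.40 × 0.0284 / 1.015×10^-6 = 1.129×10^6 Pa.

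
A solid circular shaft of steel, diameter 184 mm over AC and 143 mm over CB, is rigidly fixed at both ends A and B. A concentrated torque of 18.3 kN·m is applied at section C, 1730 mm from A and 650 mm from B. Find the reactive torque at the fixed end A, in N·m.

9280 N·m

Compatibility: T_A·a/J_AC = T_B·b/J_CB with T_A + T_B = T₀.
J_AC = 1.13×10^-4 m⁴, J_CB = 4.11×10^-5 m⁴, so T_A = T₀·(J_AC/a)/((J_AC/a)+(J_CB/b)) = 9285 N·m, T_B = 9015 N·m.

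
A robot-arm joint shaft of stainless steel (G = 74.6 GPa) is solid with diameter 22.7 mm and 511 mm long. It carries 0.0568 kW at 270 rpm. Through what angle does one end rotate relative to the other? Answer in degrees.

0.0302°

ω = 2π·270/60 = 28.27 rad/s, so T = P/ω = 0.0568×10³ / 28.27 = 2.009 N·m.
J = πd⁴/32 = π(0.0227)⁴/32 = 2.607×10^-8 m⁴.
θ = T·L/(G·J) = 2.009 × 0.511 / (74.6×10⁹ × 2.607×10^-8) = 5.279×10^-4 rad.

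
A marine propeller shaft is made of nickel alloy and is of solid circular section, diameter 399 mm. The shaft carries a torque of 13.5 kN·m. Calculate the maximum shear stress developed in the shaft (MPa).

1.08 MPa

J = πd⁴/32 = π(0.399)⁴/32 = 2.488×10^-3 m⁴.
τ_max = T·r/J = 13500 × 0.200 / 2.488×10^-3 = 1.082×10^6 Pa.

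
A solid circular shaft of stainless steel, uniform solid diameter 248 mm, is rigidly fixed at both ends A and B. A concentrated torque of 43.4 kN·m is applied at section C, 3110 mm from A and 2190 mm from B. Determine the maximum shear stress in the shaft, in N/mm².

8.50 N/mm²

With uniform GJ and both ends fixed, compatibility θ_AC = θ_CB gives T_A·a = T_B·b, together with T_A + T_B = T₀.
T_A = T₀·b/(a+b) = 43400·2190/5300 = 17930 N·m; T_B = 25470 N·m.
τ in each portion: τ_AC = 5.99×10^6 Pa, τ_CB = 8.50×10^6 Pa; maximum is in CB.
τ_max = T_CB·r/J = 25470·0.124/3.71×10^-4 = 8.503×10^6 Pa.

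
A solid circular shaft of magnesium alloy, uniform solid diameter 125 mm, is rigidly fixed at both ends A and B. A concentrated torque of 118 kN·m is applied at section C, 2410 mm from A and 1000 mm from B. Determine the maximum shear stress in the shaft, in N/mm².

217 N/mm²

With uniform GJ and both ends fixed, compatibility θ_AC = θ_CB gives T_A·a = T_B·b, together with T_A + T_B = T₀.
T_A = T₀·b/(a+b) = 118000·1000/3410 = 34600 N·m; T_B = 83400 N·m.
τ in each portion: τ_AC = 9.02×10^7 Pa, τ_CB = 2.17×10^8 Pa; maximum is in CB.
τ_max = T_CB·r/J = 83400·0.0625/2.40×10^-5 = 2.175×10^8 Pa.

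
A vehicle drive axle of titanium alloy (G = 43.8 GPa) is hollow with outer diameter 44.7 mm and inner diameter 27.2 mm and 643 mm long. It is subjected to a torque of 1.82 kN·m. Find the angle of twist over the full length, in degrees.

4.53°

J = π(d_o⁴ − d_i⁴)/32 = π(0.0447⁴ − 0.0272⁴)/32 = 3.382×10^-7 m⁴.
θ = T·L/(G·J) = 1820 × 0.643 / (43.8×10⁹ × 3.382×10^-7) = 0.07900 rad.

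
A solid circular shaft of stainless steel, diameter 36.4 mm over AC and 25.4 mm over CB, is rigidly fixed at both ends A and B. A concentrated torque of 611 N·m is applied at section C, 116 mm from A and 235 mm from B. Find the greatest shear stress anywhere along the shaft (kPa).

57800 kPa

Compatibility: T_A·a/J_AC = T_B·b/J_CB with T_A + T_B = T₀.
J_AC = 1.72×10^-7 m⁴, J_CB = 4.09×10^-8 m⁴, so T_A = T₀·(J_AC/a)/((J_AC/a)+(J_CB/b)) = 547.0 N·m, T_B = 64.02 N·m.
τ in each portion: τ_AC = 5.78×10^7 Pa, τ_CB = 1.99×10^7 Pa; maximum is in AC.
τ_max = T_AC·r/J = 547.0·0.0182/1.72×10^-7 = 5.776×10^7 Pa.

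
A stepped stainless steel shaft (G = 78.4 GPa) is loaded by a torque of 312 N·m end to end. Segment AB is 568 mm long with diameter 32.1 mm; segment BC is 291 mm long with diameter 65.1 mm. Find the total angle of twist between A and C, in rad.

J_AB = π(0.0321)⁴/32 = 1.04×10^-7 m⁴; J_BC = π(0.0651)⁴/32 = 1.76×10^-6 m⁴.
θ = (T/G)·Σ L_i/J_i = (312.0/78.4×10⁹)·(0.568/1.04×10^-7 + 0.291/1.76×10^-6) = 0.02234 rad.

0.0223 rad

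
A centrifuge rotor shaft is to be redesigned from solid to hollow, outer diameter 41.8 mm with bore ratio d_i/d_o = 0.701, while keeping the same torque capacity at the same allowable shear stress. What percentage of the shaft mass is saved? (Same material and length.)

38.9 %

Equal τ_max and T ⇒ the solid shaft needs d_s³ = d_o³(1−k⁴), so d_s = 41.8·(1−0.701⁴)^(1/3) = 38.12 mm.
Area ratio A_h/A_s = d_o²(1−k²)/d_s² = (1−k²)/(1−k⁴)^(2/3) = 0.6115.
Mass saving = 1 − 0.6115 = 38.9 %.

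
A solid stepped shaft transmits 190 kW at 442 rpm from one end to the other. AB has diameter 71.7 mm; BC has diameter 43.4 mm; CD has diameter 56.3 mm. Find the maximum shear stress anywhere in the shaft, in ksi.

ω = 2π·442/60 = 46.29 rad/s, so T = P/ω = 190×10³ / 46.29 = 4105 N·m.
Under the same torque, τ_max = 16T/(πd³) is largest where d is smallest — segment BC (d = 43.4 mm).
τ_max = 16·4105/(π·(0.0434)³) = 2.557×10^8 Pa.

37.1 ksi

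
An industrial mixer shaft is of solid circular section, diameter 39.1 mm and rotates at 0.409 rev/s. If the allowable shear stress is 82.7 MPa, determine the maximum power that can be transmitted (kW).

J = πd⁴/32 = π(0.0391)⁴/32 = 2.295×10^-7 m⁴.
T_max = τ_allow·J/r = 8.27×10^7 × 2.295×10^-7 / 0.0196 = 970.7 N·m.
ω = 2π·0.409 = 2.570 rad/s, so P_max = T_max·ω = 2494 W.

2.49 kW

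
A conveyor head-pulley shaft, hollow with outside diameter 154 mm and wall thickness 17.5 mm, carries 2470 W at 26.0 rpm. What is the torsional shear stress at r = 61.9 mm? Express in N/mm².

ω = 2π·26.0/60 = 2.723 rad/s, so T = P/ω = 2470 / 2.723 = 907.2 N·m.
J = π(d_o⁴ − d_i⁴)/32 = π(0.154⁴ − 0.119⁴)/32 = 3.553×10^-5 m⁴.
Shear stress varies linearly with radius: τ = T·r/J = 907.2 × 0.0619 / 3.553×10^-5 = 1.580×10^6 Pa.

1.58 N/mm²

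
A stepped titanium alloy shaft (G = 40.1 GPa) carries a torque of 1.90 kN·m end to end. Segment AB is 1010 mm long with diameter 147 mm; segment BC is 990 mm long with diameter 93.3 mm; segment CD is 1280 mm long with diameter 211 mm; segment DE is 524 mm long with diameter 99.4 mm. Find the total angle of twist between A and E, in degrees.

0.587°

J_AB = π(0.147)⁴/32 = 4.58×10^-5 m⁴; J_BC = π(0.0933)⁴/32 = 7.44×10^-6 m⁴; J_CD = π(0.211)⁴/32 = 1.95×10^-4 m⁴; J_DE = π(0.0994)⁴/32 = 9.58×10^-6 m⁴.
θ = (T/G)·Σ L_i/J_i = (1900/40.1×10⁹)·(1.01/4.58×10^-5 + 0.990/7.44×10^-6 + 1.28/1.95×10^-4 + 0.524/9.58×10^-6) = 0.01025 rad.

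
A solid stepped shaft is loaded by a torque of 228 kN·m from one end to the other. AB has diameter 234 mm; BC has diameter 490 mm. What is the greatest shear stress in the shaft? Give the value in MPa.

90.6 MPa

Under the same torque, τ_max = 16T/(πd³) is largest where d is smallest — segment AB (d = 234 mm).
τ_max = 16·228000/(π·(0.234)³) = 9.063×10^7 Pa.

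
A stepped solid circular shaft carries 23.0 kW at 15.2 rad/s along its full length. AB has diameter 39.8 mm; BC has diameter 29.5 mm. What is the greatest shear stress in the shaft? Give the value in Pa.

3.00e8 Pa

ω = 15.2 rad/s, so T = P/ω = 23.0×10³ / 15.20 = 1513 N·m.
Under the same torque, τ_max = 16T/(πd³) is largest where d is smallest — segment BC (d = 29.5 mm).
τ_max = 16·1513/(π·(0.0295)³) = 3.002×10^8 Pa.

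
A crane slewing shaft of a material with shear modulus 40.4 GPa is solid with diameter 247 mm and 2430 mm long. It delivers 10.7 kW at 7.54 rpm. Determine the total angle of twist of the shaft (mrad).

ω = 2π·7.54/60 = 0.7896 rad/s, so T = P/ω = 10.7×10³ / 0.7896 = 13550 N·m.
J = πd⁴/32 = π(0.247)⁴/32 = 3.654×10^-4 m⁴.
θ = T·L/(G·J) = 13550 × 2.43 / (40.4×10⁹ × 3.654×10^-4) = 2.231×10^-3 rad.

2.23 mrad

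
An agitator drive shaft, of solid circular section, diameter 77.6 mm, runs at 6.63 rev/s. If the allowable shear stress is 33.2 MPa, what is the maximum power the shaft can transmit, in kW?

J = πd⁴/32 = π(0.0776)⁴/32 = 3.560×10^-6 m⁴.
T_max = τ_allow·J/r = 3.32×10^7 × 3.560×10^-6 / 0.0388 = 3046 N·m.
ω = 2π·6.63 = 41.66 rad/s, so P_max = T_max·ω = 1.269×10^5 W.

127 kW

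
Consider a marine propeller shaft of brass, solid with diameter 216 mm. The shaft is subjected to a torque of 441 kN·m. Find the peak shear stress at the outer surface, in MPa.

223 MPa

J = πd⁴/32 = π(0.216)⁴/32 = 2.137×10^-4 m⁴.
τ_max = T·r/J = 441000 × 0.108 / 2.137×10^-4 = 2.229×10^8 Pa.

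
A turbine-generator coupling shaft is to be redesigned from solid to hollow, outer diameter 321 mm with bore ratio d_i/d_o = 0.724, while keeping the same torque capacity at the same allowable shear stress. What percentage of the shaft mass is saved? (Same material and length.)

Equal τ_max and T ⇒ the solid shaft needs d_s³ = d_o³(1−k⁴), so d_s = 321·(1−0.724⁴)^(1/3) = 288.4 mm.
Area ratio A_h/A_s = d_o²(1−k²)/d_s² = (1−k²)/(1−k⁴)^(2/3) = 0.5895.
Mass saving = 1 − 0.5895 = 41.1 %.

41.1 %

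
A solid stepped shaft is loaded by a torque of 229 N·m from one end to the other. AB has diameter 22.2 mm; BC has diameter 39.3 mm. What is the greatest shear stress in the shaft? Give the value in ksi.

Under the same torque, τ_max = 16T/(πd³) is largest where d is smallest — segment AB (d = 22.2 mm).
τ_max = 16·229.0/(π·(0.0222)³) = 1.066×10^8 Pa.

15.5 ksi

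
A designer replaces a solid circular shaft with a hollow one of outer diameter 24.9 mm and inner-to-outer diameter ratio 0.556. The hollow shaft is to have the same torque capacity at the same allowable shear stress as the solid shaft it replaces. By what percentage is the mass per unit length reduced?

26.1 %

Equal τ_max and T ⇒ the solid shaft needs d_s³ = d_o³(1−k⁴), so d_s = 24.9·(1−0.556⁴)^(1/3) = 24.08 mm.
Area ratio A_h/A_s = d_o²(1−k²)/d_s² = (1−k²)/(1−k⁴)^(2/3) = 0.7387.
Mass saving = 1 − 0.7387 = 26.1 %.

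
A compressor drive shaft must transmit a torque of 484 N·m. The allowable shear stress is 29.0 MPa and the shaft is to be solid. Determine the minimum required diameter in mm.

For a solid shaft τ_max = 16T/(πd³), so d = (16T/(π τ_allow))^(1/3) = (16·484.0/(π·2.90×10^7))^(1/3) = 0.04397 m.

44.0 mm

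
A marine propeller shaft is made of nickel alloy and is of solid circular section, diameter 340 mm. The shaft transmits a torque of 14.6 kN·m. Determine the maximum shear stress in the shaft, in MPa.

1.89 MPa

J = πd⁴/32 = π(0.340)⁴/32 = 1.312×10^-3 m⁴.
τ_max = T·r/J = 14600 × 0.170 / 1.312×10^-3 = 1.892×10^6 Pa.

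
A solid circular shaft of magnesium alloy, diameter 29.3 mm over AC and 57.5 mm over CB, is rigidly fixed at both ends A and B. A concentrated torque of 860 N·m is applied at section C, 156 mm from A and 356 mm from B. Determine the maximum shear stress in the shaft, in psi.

3370 psi

Compatibility: T_A·a/J_AC = T_B·b/J_CB with T_A + T_B = T₀.
J_AC = 7.24×10^-8 m⁴, J_CB = 1.07×10^-6 m⁴, so T_A = T₀·(J_AC/a)/((J_AC/a)+(J_CB/b)) = 114.7 N·m, T_B = 745.3 N·m.
τ in each portion: τ_AC = 2.32×10^7 Pa, τ_CB = 2.00×10^7 Pa; maximum is in AC.
τ_max = T_AC·r/J = 114.7·0.0146/7.24×10^-8 = 2.322×10^7 Pa.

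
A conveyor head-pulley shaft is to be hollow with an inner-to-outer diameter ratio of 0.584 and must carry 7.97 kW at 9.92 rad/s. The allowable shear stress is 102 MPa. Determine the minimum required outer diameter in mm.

ω = 9.92 rad/s, so T = P/ω = 7.97×10³ / 9.920 = 803.4 N·m.
For a hollow shaft with d_i/d_o = 0.584: τ_max = 16T/(π d_o³ (1−k⁴)), so d_o = [16T/(π τ_allow (1−k⁴))]^(1/3) = [16·803.4/(π·1.02×10^8·0.8837)]^(1/3) = 0.03567 m.

35.7 mm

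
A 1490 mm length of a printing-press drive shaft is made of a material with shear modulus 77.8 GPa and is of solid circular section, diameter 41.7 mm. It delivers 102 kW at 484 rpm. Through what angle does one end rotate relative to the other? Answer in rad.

0.130 rad

ω = 2π·484/60 = 50.68 rad/s, so T = P/ω = 102×10³ / 50.68 = 2012 N·m.
J = πd⁴/32 = π(0.0417)⁴/32 = 2.969×10^-7 m⁴.
θ = T·L/(G·J) = 2012 × 1.49 / (77.8×10⁹ × 2.969×10^-7) = 0.1298 rad.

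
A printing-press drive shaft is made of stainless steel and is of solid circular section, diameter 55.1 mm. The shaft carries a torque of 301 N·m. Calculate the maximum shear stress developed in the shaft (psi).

J = πd⁴/32 = π(0.0551)⁴/32 = 9.049×10^-7 m⁴.
τ_max = T·r/J = 301.0 × 0.0276 / 9.049×10^-7 = 9.164×10^6 Pa.

1330 psi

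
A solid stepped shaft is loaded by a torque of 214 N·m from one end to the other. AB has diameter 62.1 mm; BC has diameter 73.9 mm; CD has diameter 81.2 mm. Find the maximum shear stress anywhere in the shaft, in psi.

Under the same torque, τ_max = 16T/(πd³) is largest where d is smallest — segment AB (d = 62.1 mm).
τ_max = 16·214.0/(π·(0.0621)³) = 4.551×10^6 Pa.

660 psi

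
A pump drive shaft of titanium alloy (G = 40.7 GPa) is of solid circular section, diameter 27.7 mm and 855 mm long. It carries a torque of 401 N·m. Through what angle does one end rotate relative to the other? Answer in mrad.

J = πd⁴/32 = π(0.0277)⁴/32 = 5.780×10^-8 m⁴.
θ = T·L/(G·J) = 401.0 × 0.855 / (40.7×10⁹ × 5.780×10^-8) = 0.1457 rad.

146 mrad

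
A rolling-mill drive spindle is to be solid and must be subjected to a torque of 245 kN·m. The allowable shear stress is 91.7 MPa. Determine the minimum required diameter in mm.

For a solid shaft τ_max = 16T/(πd³), so d = (16T/(π τ_allow))^(1/3) = (16·245000/(π·9.17×10^7))^(1/3) = 0.2387 m.

239 mm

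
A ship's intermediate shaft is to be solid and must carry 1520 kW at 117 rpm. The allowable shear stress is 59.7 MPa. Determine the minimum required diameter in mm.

ω = 2π·117/60 = 12.25 rad/s, so T = P/ω = 1520×10³ / 12.25 = 124100 N·m.
For a solid shaft τ_max = 16T/(πd³), so d = (16T/(π τ_allow))^(1/3) = (16·124100/(π·5.97×10^7))^(1/3) = 0.2196 m.

220 mm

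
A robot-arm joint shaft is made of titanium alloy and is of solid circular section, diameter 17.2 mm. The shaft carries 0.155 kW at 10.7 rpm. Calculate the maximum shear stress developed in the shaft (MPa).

ω = 2π·10.7/60 = 1.121 rad/s, so T = P/ω = 0.155×10³ / 1.121 = 138.3 N·m.
J = πd⁴/32 = π(0.0172)⁴/32 = 8.592×10^-9 m⁴.
τ_max = T·r/J = 138.3 × 0.00860 / 8.592×10^-9 = 1.385×10^8 Pa.

138 MPa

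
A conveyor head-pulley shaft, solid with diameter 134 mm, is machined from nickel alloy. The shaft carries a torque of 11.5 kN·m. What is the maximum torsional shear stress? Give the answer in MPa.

J = πd⁴/32 = π(0.134)⁴/32 = 3.165×10^-5 m⁴.
τ_max = T·r/J = 11500 × 0.0670 / 3.165×10^-5 = 2.434×10^7 Pa.

24.3 MPa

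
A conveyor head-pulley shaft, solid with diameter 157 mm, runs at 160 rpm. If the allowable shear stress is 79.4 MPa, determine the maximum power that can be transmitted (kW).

J = πd⁴/32 = π(0.157)⁴/32 = 5.965×10^-5 m⁴.
T_max = τ_allow·J/r = 7.94×10^7 × 5.965×10^-5 / 0.0785 = 60330 N·m.
ω = 2π·160/60 = 16.76 rad/s, so P_max = T_max·ω = 1.011×10^6 W.

1010 kW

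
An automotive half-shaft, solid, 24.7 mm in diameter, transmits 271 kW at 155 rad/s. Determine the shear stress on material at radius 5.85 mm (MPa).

280 MPa

ω = 155 rad/s, so T = P/ω = 271×10³ / 155.0 = 1748 N·m.
J = πd⁴/32 = π(0.0247)⁴/32 = 3.654×10^-8 m⁴.
Shear stress varies linearly with radius: τ = T·r/J = 1748 × 0.00585 / 3.654×10^-8 = 2.799×10^8 Pa.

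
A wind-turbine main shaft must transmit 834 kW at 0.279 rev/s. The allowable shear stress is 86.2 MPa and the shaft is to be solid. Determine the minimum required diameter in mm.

ω = 2π·0.279 = 1.753 rad/s, so T = P/ω = 834×10³ / 1.753 = 475800 N·m.
For a solid shaft τ_max = 16T/(πd³), so d = (16T/(π τ_allow))^(1/3) = (16·475800/(π·8.62×10^7))^(1/3) = 0.3041 m.

304 mm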